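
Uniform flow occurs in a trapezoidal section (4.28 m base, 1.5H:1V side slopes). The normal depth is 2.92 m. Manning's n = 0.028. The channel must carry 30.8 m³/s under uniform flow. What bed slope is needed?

S = 0.00057

With bottom width b = 4.28 m and side slope z = 1.5: A = (b + zy)y = (4.28 + 1.5×2.92)×2.92 = 25.29 m²; P = b + 2y√(1+z²) = 4.28 + 2×2.92×1.803 = 14.81 m.
Hydraulic radius R = A/P = 25.29/14.81 = 1.708 m.
From Manning's equation, S = [nQ / (1 A R^(2/3))]² = [0.028 × 30.8 / (1 × 25.29 × 1.708^(2/3))]² = 0.00057.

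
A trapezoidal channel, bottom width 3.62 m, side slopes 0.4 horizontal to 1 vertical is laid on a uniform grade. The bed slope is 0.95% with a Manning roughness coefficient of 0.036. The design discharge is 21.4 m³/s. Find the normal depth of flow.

Manning's equation rearranged: A R^(2/3) = nQ / (1·√S) = 0.036 × 21.4 / (√0.0095) = 7.904.
Try y = 1.93 m: A R^(2/3) = 8.977 — high.
Try y = 1.59 m: A R^(2/3) = 6.588 — low.
Try y = 1.78 m: A R^(2/3) = 7.887 — close enough.

y_n = 1.78 m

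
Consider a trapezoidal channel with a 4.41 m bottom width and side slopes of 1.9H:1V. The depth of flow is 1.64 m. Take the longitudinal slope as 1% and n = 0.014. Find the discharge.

With bottom width b = 4.41 m and side slope z = 1.9: A = (b + zy)y = (4.41 + 1.9×1.64)×1.64 = 12.34 m²; P = b + 2y√(1+z²) = 4.41 + 2×1.64×2.147 = 11.45 m.
Hydraulic radius R = A/P = 12.34/11.45 = 1.078 m.
Manning's equation: Q = (1/n) A R^(2/3) S^(1/2) = (1/0.014) × 12.34 × 1.078^(2/3) × 0.01^(1/2) = 92.7 m³/s.

Q = 92.7 m³/s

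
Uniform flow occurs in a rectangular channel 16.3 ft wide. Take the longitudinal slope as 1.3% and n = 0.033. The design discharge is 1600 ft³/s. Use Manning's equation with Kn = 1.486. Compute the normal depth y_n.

y_n = 7.65 ft

Manning's equation rearranged: A R^(2/3) = nQ / (1.486·√S) = 0.033 × 1600 / (1.486 × √0.013) = 311.6.
Try y = 9.06 ft: A R^(2/3) = 389.9 — over.
Try y = 6.28 ft: A R^(2/3) = 238.1 — short.
Try y = 7.65 ft: A R^(2/3) = 311.4 — matches.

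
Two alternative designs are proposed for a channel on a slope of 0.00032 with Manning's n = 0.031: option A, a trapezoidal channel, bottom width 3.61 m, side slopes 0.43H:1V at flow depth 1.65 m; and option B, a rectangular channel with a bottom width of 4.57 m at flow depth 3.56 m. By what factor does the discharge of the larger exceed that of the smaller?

Channel A: With bottom width b = 3.61 m and side slope z = 0.43: A = (b + zy)y = (3.61 + 0.43×1.65)×1.65 = 7.127 m²; P = b + 2y√(1+z²) = 3.61 + 2×1.65×1.089 = 7.202 m. Hydraulic radius R = A/P = 7.127/7.202 = 0.9896 m. Q_A = (1/0.031)·7.127·0.9896^(2/3)·√0.00032 = 4.084 m³/s.
Channel B: Flow area A = b·y = 4.57 × 3.56 = 16.27 m². Wetted perimeter P = b + 2y = 4.57 + 2×3.56 = 11.69 m. Hydraulic radius R = A/P = 16.27/11.69 = 1.392 m. Q_B = (1/0.031)·16.27·1.392^(2/3)·√0.00032 = 11.7 m³/s.
The larger discharge is 11.7 m³/s and the smaller is 4.084 m³/s; the ratio is 2.87.

2.87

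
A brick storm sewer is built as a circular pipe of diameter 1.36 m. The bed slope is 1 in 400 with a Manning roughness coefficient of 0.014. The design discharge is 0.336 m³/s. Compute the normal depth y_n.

Manning's equation rearranged: A R^(2/3) = nQ / (1·√S) = 0.014 × 0.336 / (√0.0025) = 0.09408.
At y = 0.422 m: A R^(2/3) = 0.1479 — high.
At y = 0.335 m: A R^(2/3) = 0.09413 — matches.

y_n = 0.335 m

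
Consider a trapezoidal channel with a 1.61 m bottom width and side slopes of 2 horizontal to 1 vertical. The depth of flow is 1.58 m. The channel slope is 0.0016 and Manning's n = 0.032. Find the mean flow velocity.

With bottom width b = 1.61 m and side slope z = 2: A = (b + zy)y = (1.61 + 2×1.58)×1.58 = 7.537 m²; P = b + 2y√(1+z²) = 1.61 + 2×1.58×2.236 = 8.676 m.
Hydraulic radius R = A/P = 7.537/8.676 = 0.8687 m.
From Manning's equation, V = (1/n) R^(2/3) S^(1/2) = (1/0.032) × 0.8687^(2/3) × 0.0016^(1/2) = 1.14 m/s.

V = 1.14 m/s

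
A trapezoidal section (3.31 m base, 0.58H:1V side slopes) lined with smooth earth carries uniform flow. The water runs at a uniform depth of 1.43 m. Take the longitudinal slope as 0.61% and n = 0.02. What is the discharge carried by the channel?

With bottom width b = 3.31 m and side slope z = 0.58: A = (b + zy)y = (3.31 + 0.58×1.43)×1.43 = 5.919 m²; P = b + 2y√(1+z²) = 3.31 + 2×1.43×1.156 = 6.616 m.
Hydraulic radius R = A/P = 5.919/6.616 = 0.8947 m.
Manning's equation: Q = (1/n) A R^(2/3) S^(1/2) = (1/0.02) × 5.919 × 0.8947^(2/3) × 0.0061^(1/2) = 21.5 m³/s.

Q = 21.5 m³/s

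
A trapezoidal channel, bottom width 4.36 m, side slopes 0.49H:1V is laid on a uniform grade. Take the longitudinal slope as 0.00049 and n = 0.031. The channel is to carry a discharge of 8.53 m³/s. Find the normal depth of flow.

Manning's equation rearranged: A R^(2/3) = nQ / (1·√S) = 0.031 × 8.53 / (√0.00049) = 11.95.
At y = 2.25 m: A R^(2/3) = 14.73 — too large.
At y = 1.75 m: A R^(2/3) = 9.763 — too small.
At y = 1.98 m: A R^(2/3) = 11.94 — matches.

y_n = 1.98 m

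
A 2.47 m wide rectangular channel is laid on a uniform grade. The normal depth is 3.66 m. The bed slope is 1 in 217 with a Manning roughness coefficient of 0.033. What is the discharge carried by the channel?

Q = 17.6 m³/s

Flow area A = b·y = 2.47 × 3.66 = 9.04 m². Wetted perimeter P = b + 2y = 2.47 + 2×3.66 = 9.79 m.
Hydraulic radius R = A/P = 9.04/9.79 = 0.9234 m.
Manning's equation: Q = (1/n) A R^(2/3) S^(1/2) = (1/0.033) × 9.04 × 0.9234^(2/3) × 0.004608^(1/2) = 17.6 m³/s.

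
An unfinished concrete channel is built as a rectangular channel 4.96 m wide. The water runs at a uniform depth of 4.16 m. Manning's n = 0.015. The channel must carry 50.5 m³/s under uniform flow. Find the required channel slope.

Flow area A = b·y = 4.96 × 4.16 = 20.63 m². Wetted perimeter P = b + 2y = 4.96 + 2×4.16 = 13.28 m.
Hydraulic radius R = A/P = 20.63/13.28 = 1.554 m.
From Manning's equation, S = [nQ / (1 A R^(2/3))]² = [0.015 × 50.5 / (1 × 20.63 × 1.554^(2/3))]² = 0.000749.

S = 0.000749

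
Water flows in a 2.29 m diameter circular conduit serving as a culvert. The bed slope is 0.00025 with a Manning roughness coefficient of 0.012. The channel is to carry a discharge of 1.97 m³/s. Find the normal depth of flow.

y_n = 1.18 m

Manning's equation rearranged: A R^(2/3) = nQ / (1·√S) = 0.012 × 1.97 / (√0.00025) = 1.495.
Try y = 1.49 m: A R^(2/3) = 2.151 — high.
Try y = 0.81 m: A R^(2/3) = 0.7617 — low.
Try y = 1.18 m: A R^(2/3) = 1.494 — ≈ 1.495.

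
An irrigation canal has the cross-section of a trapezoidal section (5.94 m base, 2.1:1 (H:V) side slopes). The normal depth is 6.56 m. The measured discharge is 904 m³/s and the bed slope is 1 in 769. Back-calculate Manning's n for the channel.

With bottom width b = 5.94 m and side slope z = 2.1: A = (b + zy)y = (5.94 + 2.1×6.56)×6.56 = 129.3 m²; P = b + 2y√(1+z²) = 5.94 + 2×6.56×2.326 = 36.46 m.
Hydraulic radius R = A/P = 129.3/36.46 = 3.548 m.
Rearranging Manning's equation: n = (1/Q) A R^(2/3) S^(1/2) = (1/904) × 129.3 × 3.548^(2/3) × √0.0013 = 0.012.

n = 0.012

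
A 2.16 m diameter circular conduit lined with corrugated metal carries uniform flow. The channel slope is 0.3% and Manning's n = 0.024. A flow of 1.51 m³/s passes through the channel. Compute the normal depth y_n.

y_n = 0.77 m

Manning's equation rearranged: A R^(2/3) = nQ / (1·√S) = 0.024 × 1.51 / (√0.003) = 0.6616.
Trying y = 0.921 m: A R^(2/3) = 0.9194 — over.
Trying y = 0.569 m: A R^(2/3) = 0.3691 — short.
Trying y = 0.77 m: A R^(2/3) = 0.6614 — ≈ 0.6616.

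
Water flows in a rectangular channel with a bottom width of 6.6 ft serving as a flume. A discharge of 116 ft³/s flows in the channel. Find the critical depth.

For a rectangular channel, critical depth y_c = (q²/g)^(1/3) where q = Q/b = 116/6.6 = 17.58 ft²/s.
So y_c = (17.58²/32.2)^(1/3) = 2.12 ft.

y_c = 2.12 ft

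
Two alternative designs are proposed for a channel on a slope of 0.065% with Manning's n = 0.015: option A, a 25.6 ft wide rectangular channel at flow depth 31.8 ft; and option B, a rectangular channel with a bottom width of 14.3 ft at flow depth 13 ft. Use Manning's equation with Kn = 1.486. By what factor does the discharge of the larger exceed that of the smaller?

Channel A: Flow area A = b·y = 25.6 × 31.8 = 814.1 ft². Wetted perimeter P = b + 2y = 25.6 + 2×31.8 = 89.2 ft. Hydraulic radius R = A/P = 814.1/89.2 = 9.126 ft. Q_A = (1.486/0.015)·814.1·9.126^(2/3)·√0.00065 = 8980 ft³/s.
Channel B: Flow area A = b·y = 14.3 × 13 = 185.9 ft². Wetted perimeter P = b + 2y = 14.3 + 2×13 = 40.3 ft. Hydraulic radius R = A/P = 185.9/40.3 = 4.613 ft. Q_B = (1.486/0.015)·185.9·4.613^(2/3)·√0.00065 = 1301 ft³/s.
The larger discharge is 8980 ft³/s and the smaller is 1301 ft³/s; the ratio is 6.9.

6.9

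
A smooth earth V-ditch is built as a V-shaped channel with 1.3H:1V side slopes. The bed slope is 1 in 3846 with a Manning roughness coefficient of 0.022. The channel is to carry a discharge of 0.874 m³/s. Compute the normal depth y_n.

Manning's equation rearranged: A R^(2/3) = nQ / (1·√S) = 0.022 × 0.874 / (√0.00026) = 1.192.
At y = 1.36 m: A R^(2/3) = 1.592 — too large.
At y = 0.965 m: A R^(2/3) = 0.6378 — too small.
At y = 1.22 m: A R^(2/3) = 1.192 — close enough.

y_n = 1.22 m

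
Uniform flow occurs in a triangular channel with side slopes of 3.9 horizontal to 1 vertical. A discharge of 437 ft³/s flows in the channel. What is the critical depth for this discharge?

y_c = 3.79 ft

At critical depth, Q² T / (g A³) = 1, i.e. A³/T = Q²/g = 437²/32.2 = 5931.
Try y = 4.37 ft: A³/T = 12120 — over.
Try y = 3.34 ft: A³/T = 3161 — short.
Try y = 3.79 ft: A³/T = 5947 — ≈ 5931.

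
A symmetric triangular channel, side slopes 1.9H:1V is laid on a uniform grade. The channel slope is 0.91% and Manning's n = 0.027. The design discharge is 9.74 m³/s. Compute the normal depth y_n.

y_n = 1.41 m

Manning's equation rearranged: A R^(2/3) = nQ / (1·√S) = 0.027 × 9.74 / (√0.0091) = 2.757.
At y = 1.04 m: A R^(2/3) = 1.225 — short.
At y = 1.41 m: A R^(2/3) = 2.758 — ≈ 2.757.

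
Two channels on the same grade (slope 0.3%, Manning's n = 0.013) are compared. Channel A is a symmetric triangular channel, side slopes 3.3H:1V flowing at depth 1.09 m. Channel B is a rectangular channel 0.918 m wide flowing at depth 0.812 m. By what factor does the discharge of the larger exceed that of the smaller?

7.72

Channel A: For a triangular section with side slope z = 3.3: A = zy² = 3.3×1.09² = 3.921 m²; P = 2y√(1+z²) = 2×1.09×3.448 = 7.517 m. Hydraulic radius R = A/P = 3.921/7.517 = 0.5216 m. Q_A = (1/0.013)·3.921·0.5216^(2/3)·√0.003 = 10.7 m³/s.
Channel B: Flow area A = b·y = 0.918 × 0.812 = 0.7454 m². Wetted perimeter P = b + 2y = 0.918 + 2×0.812 = 2.542 m. Hydraulic radius R = A/P = 0.7454/2.542 = 0.2932 m. Q_B = (1/0.013)·0.7454·0.2932^(2/3)·√0.003 = 1.386 m³/s.
The larger discharge is 10.7 m³/s and the smaller is 1.386 m³/s; the ratio is 7.72.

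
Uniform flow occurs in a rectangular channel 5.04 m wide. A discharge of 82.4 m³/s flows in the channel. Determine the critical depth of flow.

y_c = 3.01 m

For a rectangular channel, critical depth y_c = (q²/g)^(1/3) where q = Q/b = 82.4/5.04 = 16.35 m²/s.
So y_c = (16.35²/9.81)^(1/3) = 3.01 m.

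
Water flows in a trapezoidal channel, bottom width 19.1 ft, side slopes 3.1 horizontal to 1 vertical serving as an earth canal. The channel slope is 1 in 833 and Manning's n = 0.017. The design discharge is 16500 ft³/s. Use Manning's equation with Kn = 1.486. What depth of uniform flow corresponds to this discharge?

Manning's equation rearranged: A R^(2/3) = nQ / (1.486·√S) = 0.017 × 16500 / (1.486 × √0.0012) = 5448.
Trying y = 13.4 ft: A R^(2/3) = 3151 — short.
Trying y = 17 ft: A R^(2/3) = 5437 — close enough.

y_n = 17 ft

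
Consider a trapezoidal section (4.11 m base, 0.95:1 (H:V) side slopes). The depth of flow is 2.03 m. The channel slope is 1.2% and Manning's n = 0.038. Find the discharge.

With bottom width b = 4.11 m and side slope z = 0.95: A = (b + zy)y = (4.11 + 0.95×2.03)×2.03 = 12.26 m²; P = b + 2y√(1+z²) = 4.11 + 2×2.03×1.379 = 9.71 m.
Hydraulic radius R = A/P = 12.26/9.71 = 1.262 m.
Manning's equation: Q = (1/n) A R^(2/3) S^(1/2) = (1/0.038) × 12.26 × 1.262^(2/3) × 0.012^(1/2) = 41.3 m³/s.

Q = 41.3 m³/s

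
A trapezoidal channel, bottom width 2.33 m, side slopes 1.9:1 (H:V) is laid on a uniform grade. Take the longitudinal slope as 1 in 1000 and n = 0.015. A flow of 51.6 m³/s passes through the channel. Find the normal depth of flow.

y_n = 2.64 m

Manning's equation rearranged: A R^(2/3) = nQ / (1·√S) = 0.015 × 51.6 / (√0.001) = 24.48.
At y = 2.29 m: A R^(2/3) = 17.83 — short.
At y = 3.09 m: A R^(2/3) = 35.02 — over.
At y = 2.64 m: A R^(2/3) = 24.49 — ≈ 24.48.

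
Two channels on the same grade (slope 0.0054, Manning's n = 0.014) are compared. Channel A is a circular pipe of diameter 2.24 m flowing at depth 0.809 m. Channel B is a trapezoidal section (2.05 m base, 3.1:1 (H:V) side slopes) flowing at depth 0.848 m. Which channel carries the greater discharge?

channel B

Channel A: For a circular section of diameter D = 2.24 m at depth y = 0.809 m, the central angle is θ = 2 arccos(1 − 2y/D) = 2.579 rad. Then A = (D²/8)(θ − sin θ) = 1.283 m² and P = Dθ/2 = 2.888 m. Hydraulic radius R = A/P = 1.283/2.888 = 0.4441 m. Q_A = (1/0.014)·1.283·0.4441^(2/3)·√0.0054 = 3.92 m³/s.
Channel B: With bottom width b = 2.05 m and side slope z = 3.1: A = (b + zy)y = (2.05 + 3.1×0.848)×0.848 = 3.968 m²; P = b + 2y√(1+z²) = 2.05 + 2×0.848×3.257 = 7.574 m. Hydraulic radius R = A/P = 3.968/7.574 = 0.5238 m. Q_B = (1/0.014)·3.968·0.5238^(2/3)·√0.0054 = 13.53 m³/s.
Q_A = 3.92 m³/s vs Q_B = 13.53 m³/s, so channel B carries more.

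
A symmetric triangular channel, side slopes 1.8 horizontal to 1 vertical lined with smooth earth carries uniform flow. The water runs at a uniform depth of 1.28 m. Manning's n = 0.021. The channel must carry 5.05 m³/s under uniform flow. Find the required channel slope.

S = 0.00281

For a triangular section with side slope z = 1.8: A = zy² = 1.8×1.28² = 2.949 m²; P = 2y√(1+z²) = 2×1.28×2.059 = 5.271 m.
Hydraulic radius R = A/P = 2.949/5.271 = 0.5595 m.
From Manning's equation, S = [nQ / (1 A R^(2/3))]² = [0.021 × 5.05 / (1 × 2.949 × 0.5595^(2/3))]² = 0.00281.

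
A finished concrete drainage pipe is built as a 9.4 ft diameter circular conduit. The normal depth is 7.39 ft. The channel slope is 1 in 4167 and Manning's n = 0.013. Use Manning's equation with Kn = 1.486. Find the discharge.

Q = 209 ft³/s

For a circular section of diameter D = 9.4 ft at depth y = 7.39 ft, the central angle is θ = 2 arccos(1 − 2y/D) = 4.36 rad. Then A = (D²/8)(θ − sin θ) = 58.53 ft² and P = Dθ/2 = 20.49 ft.
Hydraulic radius R = A/P = 58.53/20.49 = 2.856 ft.
Manning's equation: Q = (1.486/n) A R^(2/3) S^(1/2) = (1.486/0.013) × 58.53 × 2.856^(2/3) × 0.00024^(1/2) = 209 ft³/s.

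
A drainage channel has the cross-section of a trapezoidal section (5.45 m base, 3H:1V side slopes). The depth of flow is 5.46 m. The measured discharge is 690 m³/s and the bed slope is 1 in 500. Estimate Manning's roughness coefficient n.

n = 0.016

With bottom width b = 5.45 m and side slope z = 3: A = (b + zy)y = (5.45 + 3×5.46)×5.46 = 119.2 m²; P = b + 2y√(1+z²) = 5.45 + 2×5.46×3.162 = 39.98 m.
Hydraulic radius R = A/P = 119.2/39.98 = 2.981 m.
Rearranging Manning's equation: n = (1/Q) A R^(2/3) S^(1/2) = (1/690) × 119.2 × 2.981^(2/3) × √0.002 = 0.016.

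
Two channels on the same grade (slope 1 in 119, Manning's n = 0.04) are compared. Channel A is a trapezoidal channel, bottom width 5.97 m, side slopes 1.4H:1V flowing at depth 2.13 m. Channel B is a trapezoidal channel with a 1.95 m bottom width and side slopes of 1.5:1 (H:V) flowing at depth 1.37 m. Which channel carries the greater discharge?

channel A

Channel A: With bottom width b = 5.97 m and side slope z = 1.4: A = (b + zy)y = (5.97 + 1.4×2.13)×2.13 = 19.07 m²; P = b + 2y√(1+z²) = 5.97 + 2×2.13×1.72 = 13.3 m. Hydraulic radius R = A/P = 19.07/13.3 = 1.434 m. Q_A = (1/0.04)·19.07·1.434^(2/3)·√0.008403 = 55.56 m³/s.
Channel B: With bottom width b = 1.95 m and side slope z = 1.5: A = (b + zy)y = (1.95 + 1.5×1.37)×1.37 = 5.487 m²; P = b + 2y√(1+z²) = 1.95 + 2×1.37×1.803 = 6.89 m. Hydraulic radius R = A/P = 5.487/6.89 = 0.7964 m. Q_B = (1/0.04)·5.487·0.7964^(2/3)·√0.008403 = 10.8 m³/s.
Q_A = 55.56 m³/s vs Q_B = 10.8 m³/s, so channel A carries more.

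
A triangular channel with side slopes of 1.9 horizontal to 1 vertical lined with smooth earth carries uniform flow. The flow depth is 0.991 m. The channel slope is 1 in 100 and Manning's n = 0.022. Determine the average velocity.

V = 2.62 m/s

For a triangular section with side slope z = 1.9: A = zy² = 1.9×0.991² = 1.866 m²; P = 2y√(1+z²) = 2×0.991×2.147 = 4.256 m.
Hydraulic radius R = A/P = 1.866/4.256 = 0.4385 m.
From Manning's equation, V = (1/n) R^(2/3) S^(1/2) = (1/0.022) × 0.4385^(2/3) × 0.01^(1/2) = 2.62 m/s.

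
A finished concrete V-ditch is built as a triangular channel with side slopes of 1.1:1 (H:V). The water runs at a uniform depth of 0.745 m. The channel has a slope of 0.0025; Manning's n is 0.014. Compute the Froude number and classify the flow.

For a triangular section with side slope z = 1.1: A = zy² = 1.1×0.745² = 0.6105 m²; P = 2y√(1+z²) = 2×0.745×1.487 = 2.215 m.
Hydraulic radius R = A/P = 0.6105/2.215 = 0.2756 m.
V = (1/n) R^(2/3) √S = (1/0.014) × 0.2756^(2/3) × √0.0025 = 1.513 m/s. Hydraulic depth D_h = A/T = 0.6105/1.639 = 0.3725 m.
Froude number Fr = V/√(g·D_h) = 1.513/√(9.81×0.3725) = 0.791, which is less than 1, so the flow is subcritical.

subcritical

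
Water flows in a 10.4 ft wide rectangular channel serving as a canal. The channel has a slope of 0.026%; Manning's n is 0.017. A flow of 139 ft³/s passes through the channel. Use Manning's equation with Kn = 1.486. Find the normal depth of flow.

Manning's equation rearranged: A R^(2/3) = nQ / (1.486·√S) = 0.017 × 139 / (1.486 × √0.00026) = 98.62.
At y = 4.49 ft: A R^(2/3) = 83.93 — low.
At y = 6.26 ft: A R^(2/3) = 130.6 — high.
At y = 5.06 ft: A R^(2/3) = 98.59 — close enough.

y_n = 5.06 ft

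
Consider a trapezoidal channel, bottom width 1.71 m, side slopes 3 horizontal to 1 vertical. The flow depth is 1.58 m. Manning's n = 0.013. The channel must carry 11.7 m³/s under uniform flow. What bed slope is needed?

With bottom width b = 1.71 m and side slope z = 3: A = (b + zy)y = (1.71 + 3×1.58)×1.58 = 10.19 m²; P = b + 2y√(1+z²) = 1.71 + 2×1.58×3.162 = 11.7 m.
Hydraulic radius R = A/P = 10.19/11.7 = 0.8708 m.
From Manning's equation, S = [nQ / (1 A R^(2/3))]² = [0.013 × 11.7 / (1 × 10.19 × 0.8708^(2/3))]² = 0.000268.

S = 0.000268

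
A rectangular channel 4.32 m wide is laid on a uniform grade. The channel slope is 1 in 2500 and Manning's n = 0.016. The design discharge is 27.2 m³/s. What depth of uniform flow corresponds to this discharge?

Manning's equation rearranged: A R^(2/3) = nQ / (1·√S) = 0.016 × 27.2 / (√0.0004) = 21.76.
Trying y = 3.58 m: A R^(2/3) = 18.86 — low.
Trying y = 4.02 m: A R^(2/3) = 21.79 — close enough.

y_n = 4.02 m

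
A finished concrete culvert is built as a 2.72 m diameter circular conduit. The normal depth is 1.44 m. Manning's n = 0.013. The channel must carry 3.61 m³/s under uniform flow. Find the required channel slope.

S = 0.00036

For a circular section of diameter D = 2.72 m at depth y = 1.44 m, the central angle is θ = 2 arccos(1 − 2y/D) = 3.259 rad. Then A = (D²/8)(θ − sin θ) = 3.123 m² and P = Dθ/2 = 4.433 m.
Hydraulic radius R = A/P = 3.123/4.433 = 0.7045 m.
From Manning's equation, S = [nQ / (1 A R^(2/3))]² = [0.013 × 3.61 / (1 × 3.123 × 0.7045^(2/3))]² = 0.00036.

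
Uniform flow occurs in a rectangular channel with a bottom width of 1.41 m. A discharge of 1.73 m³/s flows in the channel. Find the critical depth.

y_c = 0.535 m

For a rectangular channel, critical depth y_c = (q²/g)^(1/3) where q = Q/b = 1.73/1.41 = 1.227 m²/s.
So y_c = (1.227²/9.81)^(1/3) = 0.535 m.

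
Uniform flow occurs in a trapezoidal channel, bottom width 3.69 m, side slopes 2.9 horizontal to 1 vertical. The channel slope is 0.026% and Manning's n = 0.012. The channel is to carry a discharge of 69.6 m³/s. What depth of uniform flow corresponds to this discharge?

y_n = 2.98 m

Manning's equation rearranged: A R^(2/3) = nQ / (1·√S) = 0.012 × 69.6 / (√0.00026) = 51.8.
Try y = 3.56 m: A R^(2/3) = 77.98 — over.
Try y = 2.98 m: A R^(2/3) = 51.78 — close enough.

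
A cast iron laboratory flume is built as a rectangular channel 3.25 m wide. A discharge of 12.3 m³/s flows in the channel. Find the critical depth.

y_c = 1.13 m

For a rectangular channel, critical depth y_c = (q²/g)^(1/3) where q = Q/b = 12.3/3.25 = 3.785 m²/s.
So y_c = (3.785²/9.81)^(1/3) = 1.13 m.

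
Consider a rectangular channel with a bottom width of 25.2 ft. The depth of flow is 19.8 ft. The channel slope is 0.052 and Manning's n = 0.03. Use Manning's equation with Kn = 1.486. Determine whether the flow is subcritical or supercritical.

Flow area A = b·y = 25.2 × 19.8 = 499 ft². Wetted perimeter P = b + 2y = 25.2 + 2×19.8 = 64.8 ft.
Hydraulic radius R = A/P = 499/64.8 = 7.7 ft.
V = (1.486/n) R^(2/3) √S = (1.486/0.03) × 7.7^(2/3) × √0.052 = 44.04 ft/s. Hydraulic depth D_h = A/T = 499/25.2 = 19.8 ft.
Froude number Fr = V/√(g·D_h) = 44.04/√(32.2×19.8) = 1.74, which is greater than 1, so the flow is supercritical.

supercritical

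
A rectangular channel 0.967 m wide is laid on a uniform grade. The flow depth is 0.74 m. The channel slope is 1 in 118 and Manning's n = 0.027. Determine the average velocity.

V = 1.5 m/s

Flow area A = b·y = 0.967 × 0.74 = 0.7156 m². Wetted perimeter P = b + 2y = 0.967 + 2×0.74 = 2.447 m.
Hydraulic radius R = A/P = 0.7156/2.447 = 0.2924 m.
From Manning's equation, V = (1/n) R^(2/3) S^(1/2) = (1/0.027) × 0.2924^(2/3) × 0.008475^(1/2) = 1.5 m/s.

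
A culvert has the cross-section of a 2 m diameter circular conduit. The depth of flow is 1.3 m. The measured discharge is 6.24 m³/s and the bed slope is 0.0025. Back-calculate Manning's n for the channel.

n = 0.012

For a circular section of diameter D = 2 m at depth y = 1.3 m, the central angle is θ = 2 arccos(1 − 2y/D) = 3.751 rad. Then A = (D²/8)(θ − sin θ) = 2.162 m² and P = Dθ/2 = 3.751 m.
Hydraulic radius R = A/P = 2.162/3.751 = 0.5763 m.
Rearranging Manning's equation: n = (1/Q) A R^(2/3) S^(1/2) = (1/6.24) × 2.162 × 0.5763^(2/3) × √0.0025 = 0.012.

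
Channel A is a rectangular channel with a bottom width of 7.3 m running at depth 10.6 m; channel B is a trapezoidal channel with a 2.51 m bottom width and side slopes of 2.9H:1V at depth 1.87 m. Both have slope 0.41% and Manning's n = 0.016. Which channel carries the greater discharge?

Channel A: Flow area A = b·y = 7.3 × 10.6 = 77.38 m². Wetted perimeter P = b + 2y = 7.3 + 2×10.6 = 28.5 m. Hydraulic radius R = A/P = 77.38/28.5 = 2.715 m. Q_A = (1/0.016)·77.38·2.715^(2/3)·√0.0041 = 602.7 m³/s.
Channel B: With bottom width b = 2.51 m and side slope z = 2.9: A = (b + zy)y = (2.51 + 2.9×1.87)×1.87 = 14.83 m²; P = b + 2y√(1+z²) = 2.51 + 2×1.87×3.068 = 13.98 m. Hydraulic radius R = A/P = 14.83/13.98 = 1.061 m. Q_B = (1/0.016)·14.83·1.061^(2/3)·√0.0041 = 61.76 m³/s.
Q_A = 602.7 m³/s vs Q_B = 61.76 m³/s, so channel A carries more.

channel A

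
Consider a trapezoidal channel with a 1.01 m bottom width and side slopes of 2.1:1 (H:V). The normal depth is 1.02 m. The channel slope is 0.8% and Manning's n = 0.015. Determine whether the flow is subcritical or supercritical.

With bottom width b = 1.01 m and side slope z = 2.1: A = (b + zy)y = (1.01 + 2.1×1.02)×1.02 = 3.215 m²; P = b + 2y√(1+z²) = 1.01 + 2×1.02×2.326 = 5.755 m.
Hydraulic radius R = A/P = 3.215/5.755 = 0.5587 m.
V = (1/n) R^(2/3) √S = (1/0.015) × 0.5587^(2/3) × √0.008 = 4.045 m/s. Hydraulic depth D_h = A/T = 3.215/5.294 = 0.6073 m.
Froude number Fr = V/√(g·D_h) = 4.045/√(9.81×0.6073) = 1.66, which is greater than 1, so the flow is supercritical.

supercritical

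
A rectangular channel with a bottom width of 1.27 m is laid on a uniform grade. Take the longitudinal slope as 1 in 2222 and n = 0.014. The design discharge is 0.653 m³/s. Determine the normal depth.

Manning's equation rearranged: A R^(2/3) = nQ / (1·√S) = 0.014 × 0.653 / (√0.00045) = 0.4309.
At y = 0.621 m: A R^(2/3) = 0.3643 — low.
At y = 0.783 m: A R^(2/3) = 0.4945 — high.
At y = 0.705 m: A R^(2/3) = 0.4311 — close enough.

y_n = 0.705 m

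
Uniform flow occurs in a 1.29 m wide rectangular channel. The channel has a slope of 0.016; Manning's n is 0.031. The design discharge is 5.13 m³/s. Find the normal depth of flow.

Manning's equation rearranged: A R^(2/3) = nQ / (1·√S) = 0.031 × 5.13 / (√0.016) = 1.257.
Try y = 1.89 m: A R^(2/3) = 1.497 — high.
Try y = 1.46 m: A R^(2/3) = 1.102 — low.
Try y = 1.63 m: A R^(2/3) = 1.257 — close enough.

y_n = 1.63 m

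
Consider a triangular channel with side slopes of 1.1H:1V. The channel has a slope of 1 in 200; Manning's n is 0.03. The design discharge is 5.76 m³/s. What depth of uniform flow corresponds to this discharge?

y_n = 1.73 m

Manning's equation rearranged: A R^(2/3) = nQ / (1·√S) = 0.03 × 5.76 / (√0.005) = 2.444.
At y = 1.46 m: A R^(2/3) = 1.555 — low.
At y = 1.73 m: A R^(2/3) = 2.445 — matches.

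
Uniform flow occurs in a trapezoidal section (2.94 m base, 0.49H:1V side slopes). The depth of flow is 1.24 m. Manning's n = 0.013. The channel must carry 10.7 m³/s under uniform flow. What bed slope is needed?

S = 0.00141

With bottom width b = 2.94 m and side slope z = 0.49: A = (b + zy)y = (2.94 + 0.49×1.24)×1.24 = 4.399 m²; P = b + 2y√(1+z²) = 2.94 + 2×1.24×1.114 = 5.702 m.
Hydraulic radius R = A/P = 4.399/5.702 = 0.7715 m.
From Manning's equation, S = [nQ / (1 A R^(2/3))]² = [0.013 × 10.7 / (1 × 4.399 × 0.7715^(2/3))]² = 0.00141.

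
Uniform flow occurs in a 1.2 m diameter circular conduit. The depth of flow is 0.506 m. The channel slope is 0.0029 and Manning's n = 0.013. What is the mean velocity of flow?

For a circular section of diameter D = 1.2 m at depth y = 0.506 m, the central angle is θ = 2 arccos(1 − 2y/D) = 2.827 rad. Then A = (D²/8)(θ − sin θ) = 0.4531 m² and P = Dθ/2 = 1.696 m.
Hydraulic radius R = A/P = 0.4531/1.696 = 0.2672 m.
From Manning's equation, V = (1/n) R^(2/3) S^(1/2) = (1/0.013) × 0.2672^(2/3) × 0.0029^(1/2) = 1.72 m/s.

V = 1.72 m/s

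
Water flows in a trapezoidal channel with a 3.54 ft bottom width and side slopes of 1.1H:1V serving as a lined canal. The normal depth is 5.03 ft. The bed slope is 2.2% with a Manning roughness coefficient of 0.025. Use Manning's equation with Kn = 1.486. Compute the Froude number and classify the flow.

supercritical

With bottom width b = 3.54 ft and side slope z = 1.1: A = (b + zy)y = (3.54 + 1.1×5.03)×5.03 = 45.64 ft²; P = b + 2y√(1+z²) = 3.54 + 2×5.03×1.487 = 18.5 ft.
Hydraulic radius R = A/P = 45.64/18.5 = 2.468 ft.
V = (1.486/n) R^(2/3) √S = (1.486/0.025) × 2.468^(2/3) × √0.022 = 16.1 ft/s. Hydraulic depth D_h = A/T = 45.64/14.61 = 3.125 ft.
Froude number Fr = V/√(g·D_h) = 16.1/√(32.2×3.125) = 1.6, which is greater than 1, so the flow is supercritical.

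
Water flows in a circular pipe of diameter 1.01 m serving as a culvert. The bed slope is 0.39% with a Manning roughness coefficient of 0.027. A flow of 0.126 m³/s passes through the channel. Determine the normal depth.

y_n = 0.282 m

Manning's equation rearranged: A R^(2/3) = nQ / (1·√S) = 0.027 × 0.126 / (√0.0039) = 0.05448.
Trying y = 0.21 m: A R^(2/3) = 0.03032 — too small.
Trying y = 0.307 m: A R^(2/3) = 0.06429 — too large.
Trying y = 0.282 m: A R^(2/3) = 0.0545 — matches.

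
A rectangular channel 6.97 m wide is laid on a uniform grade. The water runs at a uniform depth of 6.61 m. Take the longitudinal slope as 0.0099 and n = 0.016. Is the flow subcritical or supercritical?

supercritical

Flow area A = b·y = 6.97 × 6.61 = 46.07 m². Wetted perimeter P = b + 2y = 6.97 + 2×6.61 = 20.19 m.
Hydraulic radius R = A/P = 46.07/20.19 = 2.282 m.
V = (1/n) R^(2/3) √S = (1/0.016) × 2.282^(2/3) × √0.0099 = 10.78 m/s. Hydraulic depth D_h = A/T = 46.07/6.97 = 6.61 m.
Froude number Fr = V/√(g·D_h) = 10.78/√(9.81×6.61) = 1.34, which is greater than 1, so the flow is supercritical.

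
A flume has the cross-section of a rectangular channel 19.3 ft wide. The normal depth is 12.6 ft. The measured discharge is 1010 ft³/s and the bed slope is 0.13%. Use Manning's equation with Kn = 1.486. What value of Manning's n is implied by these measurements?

n = 0.04

Flow area A = b·y = 19.3 × 12.6 = 243.2 ft². Wetted perimeter P = b + 2y = 19.3 + 2×12.6 = 44.5 ft.
Hydraulic radius R = A/P = 243.2/44.5 = 5.465 ft.
Rearranging Manning's equation: n = (1.486/Q) A R^(2/3) S^(1/2) = (1.486/1010) × 243.2 × 5.465^(2/3) × √0.0013 = 0.04.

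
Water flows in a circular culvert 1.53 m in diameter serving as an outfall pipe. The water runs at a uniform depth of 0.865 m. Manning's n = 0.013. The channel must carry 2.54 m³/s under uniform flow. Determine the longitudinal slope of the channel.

For a circular section of diameter D = 1.53 m at depth y = 0.865 m, the central angle is θ = 2 arccos(1 − 2y/D) = 3.404 rad. Then A = (D²/8)(θ − sin θ) = 1.072 m² and P = Dθ/2 = 2.604 m.
Hydraulic radius R = A/P = 1.072/2.604 = 0.4116 m.
From Manning's equation, S = [nQ / (1 A R^(2/3))]² = [0.013 × 2.54 / (1 × 1.072 × 0.4116^(2/3))]² = 0.0031.

S = 0.0031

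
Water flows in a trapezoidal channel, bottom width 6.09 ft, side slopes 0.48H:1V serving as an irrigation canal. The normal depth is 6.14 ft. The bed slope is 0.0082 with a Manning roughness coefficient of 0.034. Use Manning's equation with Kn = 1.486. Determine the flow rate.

With bottom width b = 6.09 ft and side slope z = 0.48: A = (b + zy)y = (6.09 + 0.48×6.14)×6.14 = 55.49 ft²; P = b + 2y√(1+z²) = 6.09 + 2×6.14×1.109 = 19.71 ft.
Hydraulic radius R = A/P = 55.49/19.71 = 2.815 ft.
Manning's equation: Q = (1.486/n) A R^(2/3) S^(1/2) = (1.486/0.034) × 55.49 × 2.815^(2/3) × 0.0082^(1/2) = 438 ft³/s.

Q = 438 ft³/s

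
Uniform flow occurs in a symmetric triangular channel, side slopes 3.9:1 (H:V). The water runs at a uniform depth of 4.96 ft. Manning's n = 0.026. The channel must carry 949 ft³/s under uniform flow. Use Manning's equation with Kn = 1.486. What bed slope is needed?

For a triangular section with side slope z = 3.9: A = zy² = 3.9×4.96² = 95.95 ft²; P = 2y√(1+z²) = 2×4.96×4.026 = 39.94 ft.
Hydraulic radius R = A/P = 95.95/39.94 = 2.402 ft.
From Manning's equation, S = [nQ / (1.486 A R^(2/3))]² = [0.026 × 949 / (1.486 × 95.95 × 2.402^(2/3))]² = 0.00931.

S = 0.00931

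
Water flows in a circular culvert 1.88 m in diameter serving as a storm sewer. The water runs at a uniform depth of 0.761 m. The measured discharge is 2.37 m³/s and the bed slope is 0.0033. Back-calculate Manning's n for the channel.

n = 0.014

For a circular section of diameter D = 1.88 m at depth y = 0.761 m, the central angle is θ = 2 arccos(1 − 2y/D) = 2.758 rad. Then A = (D²/8)(θ − sin θ) = 1.053 m² and P = Dθ/2 = 2.593 m.
Hydraulic radius R = A/P = 1.053/2.593 = 0.4063 m.
Rearranging Manning's equation: n = (1/Q) A R^(2/3) S^(1/2) = (1/2.37) × 1.053 × 0.4063^(2/3) × √0.0033 = 0.014.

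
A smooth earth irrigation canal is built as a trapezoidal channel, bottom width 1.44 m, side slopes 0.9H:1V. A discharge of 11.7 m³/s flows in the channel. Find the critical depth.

y_c = 1.41 m

At critical depth, Q² T / (g A³) = 1, i.e. A³/T = Q²/g = 11.7²/9.81 = 13.95.
Try y = 1.02 m: A³/T = 4.247 — low.
Try y = 1.78 m: A³/T = 34.19 — high.
Try y = 1.41 m: A³/T = 14.01 — ≈ 13.95.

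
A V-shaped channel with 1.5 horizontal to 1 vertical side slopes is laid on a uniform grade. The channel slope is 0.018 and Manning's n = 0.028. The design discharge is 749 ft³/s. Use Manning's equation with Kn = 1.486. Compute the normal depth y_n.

y_n = 6.13 ft

Manning's equation rearranged: A R^(2/3) = nQ / (1.486·√S) = 0.028 × 749 / (1.486 × √0.018) = 105.2.
At y = 4.31 ft: A R^(2/3) = 41.13 — short.
At y = 7.56 ft: A R^(2/3) = 184 — over.
At y = 6.13 ft: A R^(2/3) = 105.2 — matches.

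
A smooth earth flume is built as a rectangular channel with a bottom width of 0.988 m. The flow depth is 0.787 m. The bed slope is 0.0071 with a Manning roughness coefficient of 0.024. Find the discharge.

Flow area A = b·y = 0.988 × 0.787 = 0.7776 m². Wetted perimeter P = b + 2y = 0.988 + 2×0.787 = 2.562 m.
Hydraulic radius R = A/P = 0.7776/2.562 = 0.3035 m.
Manning's equation: Q = (1/n) A R^(2/3) S^(1/2) = (1/0.024) × 0.7776 × 0.3035^(2/3) × 0.0071^(1/2) = 1.23 m³/s.

Q = 1.23 m³/s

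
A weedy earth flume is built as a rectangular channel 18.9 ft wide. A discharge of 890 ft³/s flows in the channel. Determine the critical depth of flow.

y_c = 4.1 ft

For a rectangular channel, critical depth y_c = (q²/g)^(1/3) where q = Q/b = 890/18.9 = 47.09 ft²/s.
So y_c = (47.09²/32.2)^(1/3) = 4.1 ft.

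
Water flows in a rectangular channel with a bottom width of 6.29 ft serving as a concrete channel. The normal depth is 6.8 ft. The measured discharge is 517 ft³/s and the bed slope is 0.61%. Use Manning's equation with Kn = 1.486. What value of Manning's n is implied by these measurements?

Flow area A = b·y = 6.29 × 6.8 = 42.77 ft². Wetted perimeter P = b + 2y = 6.29 + 2×6.8 = 19.89 ft.
Hydraulic radius R = A/P = 42.77/19.89 = 2.15 ft.
Rearranging Manning's equation: n = (1.486/Q) A R^(2/3) S^(1/2) = (1.486/517) × 42.77 × 2.15^(2/3) × √0.0061 = 0.016.

n = 0.016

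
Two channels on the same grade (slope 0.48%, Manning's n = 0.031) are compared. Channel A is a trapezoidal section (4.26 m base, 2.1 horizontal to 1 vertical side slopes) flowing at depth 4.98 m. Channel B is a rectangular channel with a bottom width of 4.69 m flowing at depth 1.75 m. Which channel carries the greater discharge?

channel A

Channel A: With bottom width b = 4.26 m and side slope z = 2.1: A = (b + zy)y = (4.26 + 2.1×4.98)×4.98 = 73.3 m²; P = b + 2y√(1+z²) = 4.26 + 2×4.98×2.326 = 27.43 m. Hydraulic radius R = A/P = 73.3/27.43 = 2.672 m. Q_A = (1/0.031)·73.3·2.672^(2/3)·√0.0048 = 315.5 m³/s.
Channel B: Flow area A = b·y = 4.69 × 1.75 = 8.208 m². Wetted perimeter P = b + 2y = 4.69 + 2×1.75 = 8.19 m. Hydraulic radius R = A/P = 8.208/8.19 = 1.002 m. Q_B = (1/0.031)·8.208·1.002^(2/3)·√0.0048 = 18.37 m³/s.
Q_A = 315.5 m³/s vs Q_B = 18.37 m³/s, so channel A carries more.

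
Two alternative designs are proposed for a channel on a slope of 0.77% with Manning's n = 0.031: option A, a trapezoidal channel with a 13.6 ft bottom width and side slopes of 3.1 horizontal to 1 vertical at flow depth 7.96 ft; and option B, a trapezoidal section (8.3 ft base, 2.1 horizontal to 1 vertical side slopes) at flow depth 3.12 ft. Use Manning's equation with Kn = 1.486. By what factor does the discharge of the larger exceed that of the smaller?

Channel A: With bottom width b = 13.6 ft and side slope z = 3.1: A = (b + zy)y = (13.6 + 3.1×7.96)×7.96 = 304.7 ft²; P = b + 2y√(1+z²) = 13.6 + 2×7.96×3.257 = 65.46 ft. Hydraulic radius R = A/P = 304.7/65.46 = 4.655 ft. Q_A = (1.486/0.031)·304.7·4.655^(2/3)·√0.0077 = 3573 ft³/s.
Channel B: With bottom width b = 8.3 ft and side slope z = 2.1: A = (b + zy)y = (8.3 + 2.1×3.12)×3.12 = 46.34 ft²; P = b + 2y√(1+z²) = 8.3 + 2×3.12×2.326 = 22.81 ft. Hydraulic radius R = A/P = 46.34/22.81 = 2.031 ft. Q_B = (1.486/0.031)·46.34·2.031^(2/3)·√0.0077 = 312.6 ft³/s.
The larger discharge is 3573 ft³/s and the smaller is 312.6 ft³/s; the ratio is 11.4.

11.4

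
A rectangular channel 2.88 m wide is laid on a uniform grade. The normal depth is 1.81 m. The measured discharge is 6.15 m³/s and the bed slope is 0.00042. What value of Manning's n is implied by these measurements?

Flow area A = b·y = 2.88 × 1.81 = 5.213 m². Wetted perimeter P = b + 2y = 2.88 + 2×1.81 = 6.5 m.
Hydraulic radius R = A/P = 5.213/6.5 = 0.802 m.
Rearranging Manning's equation: n = (1/Q) A R^(2/3) S^(1/2) = (1/6.15) × 5.213 × 0.802^(2/3) × √0.00042 = 0.015.

n = 0.015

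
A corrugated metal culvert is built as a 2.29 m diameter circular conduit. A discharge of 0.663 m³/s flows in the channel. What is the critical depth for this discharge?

y_c = 0.364 m

At critical depth, Q² T / (g A³) = 1, i.e. A³/T = Q²/g = 0.663²/9.81 = 0.04481.
At y = 0.411 m: A³/T = 0.07199 — high.
At y = 0.282 m: A³/T = 0.01633 — low.
At y = 0.364 m: A³/T = 0.04467 — ≈ 0.04481.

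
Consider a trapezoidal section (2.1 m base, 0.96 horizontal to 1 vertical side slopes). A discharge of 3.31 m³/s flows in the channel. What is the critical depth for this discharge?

y_c = 0.577 m

At critical depth, Q² T / (g A³) = 1, i.e. A³/T = Q²/g = 3.31²/9.81 = 1.117.
Trying y = 0.623 m: A³/T = 1.441 — over.
Trying y = 0.577 m: A³/T = 1.119 — matches.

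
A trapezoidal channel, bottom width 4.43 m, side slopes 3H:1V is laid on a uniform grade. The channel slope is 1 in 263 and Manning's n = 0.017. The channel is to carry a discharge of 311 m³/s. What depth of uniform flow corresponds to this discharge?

Manning's equation rearranged: A R^(2/3) = nQ / (1·√S) = 0.017 × 311 / (√0.003802) = 85.74.
Trying y = 2.65 m: A R^(2/3) = 43.91 — low.
Trying y = 4.49 m: A R^(2/3) = 146 — high.
Trying y = 3.57 m: A R^(2/3) = 85.83 — close enough.

y_n = 3.57 m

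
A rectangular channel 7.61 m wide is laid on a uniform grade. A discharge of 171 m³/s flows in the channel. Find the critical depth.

y_c = 3.72 m

For a rectangular channel, critical depth y_c = (q²/g)^(1/3) where q = Q/b = 171/7.61 = 22.47 m²/s.
So y_c = (22.47²/9.81)^(1/3) = 3.72 m.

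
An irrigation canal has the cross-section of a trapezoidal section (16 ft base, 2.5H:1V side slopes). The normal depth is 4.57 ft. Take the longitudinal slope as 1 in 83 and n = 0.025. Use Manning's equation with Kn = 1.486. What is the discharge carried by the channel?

With bottom width b = 16 ft and side slope z = 2.5: A = (b + zy)y = (16 + 2.5×4.57)×4.57 = 125.3 ft²; P = b + 2y√(1+z²) = 16 + 2×4.57×2.693 = 40.61 ft.
Hydraulic radius R = A/P = 125.3/40.61 = 3.086 ft.
Manning's equation: Q = (1.486/n) A R^(2/3) S^(1/2) = (1.486/0.025) × 125.3 × 3.086^(2/3) × 0.01205^(1/2) = 1730 ft³/s.

Q = 1730 ft³/s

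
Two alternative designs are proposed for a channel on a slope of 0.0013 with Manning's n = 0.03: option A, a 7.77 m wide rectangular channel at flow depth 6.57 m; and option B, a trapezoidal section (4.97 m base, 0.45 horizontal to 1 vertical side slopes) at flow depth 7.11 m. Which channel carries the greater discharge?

channel B

Channel A: Flow area A = b·y = 7.77 × 6.57 = 51.05 m². Wetted perimeter P = b + 2y = 7.77 + 2×6.57 = 20.91 m. Hydraulic radius R = A/P = 51.05/20.91 = 2.441 m. Q_A = (1/0.03)·51.05·2.441^(2/3)·√0.0013 = 111.2 m³/s.
Channel B: With bottom width b = 4.97 m and side slope z = 0.45: A = (b + zy)y = (4.97 + 0.45×7.11)×7.11 = 58.09 m²; P = b + 2y√(1+z²) = 4.97 + 2×7.11×1.097 = 20.56 m. Hydraulic radius R = A/P = 58.09/20.56 = 2.825 m. Q_B = (1/0.03)·58.09·2.825^(2/3)·√0.0013 = 139.5 m³/s.
Q_A = 111.2 m³/s vs Q_B = 139.5 m³/s, so channel B carries more.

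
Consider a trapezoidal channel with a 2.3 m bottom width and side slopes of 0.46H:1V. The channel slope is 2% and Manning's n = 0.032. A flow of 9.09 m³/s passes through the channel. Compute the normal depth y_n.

Manning's equation rearranged: A R^(2/3) = nQ / (1·√S) = 0.032 × 9.09 / (√0.02) = 2.057.
Try y = 0.826 m: A R^(2/3) = 1.463 — too small.
Try y = 1.12 m: A R^(2/3) = 2.394 — too large.
Try y = 1.02 m: A R^(2/3) = 2.057 — ≈ 2.057.

y_n = 1.02 m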